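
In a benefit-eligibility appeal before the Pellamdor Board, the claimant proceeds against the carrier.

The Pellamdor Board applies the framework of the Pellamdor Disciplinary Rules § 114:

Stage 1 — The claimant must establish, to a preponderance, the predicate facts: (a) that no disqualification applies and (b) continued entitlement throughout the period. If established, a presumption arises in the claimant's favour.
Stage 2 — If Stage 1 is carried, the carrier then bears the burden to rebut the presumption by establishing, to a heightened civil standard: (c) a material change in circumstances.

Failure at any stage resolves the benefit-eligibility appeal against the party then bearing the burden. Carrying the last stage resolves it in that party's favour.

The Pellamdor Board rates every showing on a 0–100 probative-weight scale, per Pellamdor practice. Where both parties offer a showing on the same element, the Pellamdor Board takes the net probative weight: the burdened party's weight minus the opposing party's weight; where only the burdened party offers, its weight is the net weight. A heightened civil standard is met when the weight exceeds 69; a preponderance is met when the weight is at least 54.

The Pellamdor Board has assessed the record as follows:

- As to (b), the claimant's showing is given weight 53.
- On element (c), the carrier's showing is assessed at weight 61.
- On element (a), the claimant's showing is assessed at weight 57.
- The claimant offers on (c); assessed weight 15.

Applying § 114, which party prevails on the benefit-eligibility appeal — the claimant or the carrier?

carrier

Stage 1 — burden on claimant; standard: a preponderance (weight is at least 54).
    (a): 57 ≥ 54 [met]
    (b): 53 < 54 [not met]
  The claimant does not carry Stage 1.
So the carrier prevails.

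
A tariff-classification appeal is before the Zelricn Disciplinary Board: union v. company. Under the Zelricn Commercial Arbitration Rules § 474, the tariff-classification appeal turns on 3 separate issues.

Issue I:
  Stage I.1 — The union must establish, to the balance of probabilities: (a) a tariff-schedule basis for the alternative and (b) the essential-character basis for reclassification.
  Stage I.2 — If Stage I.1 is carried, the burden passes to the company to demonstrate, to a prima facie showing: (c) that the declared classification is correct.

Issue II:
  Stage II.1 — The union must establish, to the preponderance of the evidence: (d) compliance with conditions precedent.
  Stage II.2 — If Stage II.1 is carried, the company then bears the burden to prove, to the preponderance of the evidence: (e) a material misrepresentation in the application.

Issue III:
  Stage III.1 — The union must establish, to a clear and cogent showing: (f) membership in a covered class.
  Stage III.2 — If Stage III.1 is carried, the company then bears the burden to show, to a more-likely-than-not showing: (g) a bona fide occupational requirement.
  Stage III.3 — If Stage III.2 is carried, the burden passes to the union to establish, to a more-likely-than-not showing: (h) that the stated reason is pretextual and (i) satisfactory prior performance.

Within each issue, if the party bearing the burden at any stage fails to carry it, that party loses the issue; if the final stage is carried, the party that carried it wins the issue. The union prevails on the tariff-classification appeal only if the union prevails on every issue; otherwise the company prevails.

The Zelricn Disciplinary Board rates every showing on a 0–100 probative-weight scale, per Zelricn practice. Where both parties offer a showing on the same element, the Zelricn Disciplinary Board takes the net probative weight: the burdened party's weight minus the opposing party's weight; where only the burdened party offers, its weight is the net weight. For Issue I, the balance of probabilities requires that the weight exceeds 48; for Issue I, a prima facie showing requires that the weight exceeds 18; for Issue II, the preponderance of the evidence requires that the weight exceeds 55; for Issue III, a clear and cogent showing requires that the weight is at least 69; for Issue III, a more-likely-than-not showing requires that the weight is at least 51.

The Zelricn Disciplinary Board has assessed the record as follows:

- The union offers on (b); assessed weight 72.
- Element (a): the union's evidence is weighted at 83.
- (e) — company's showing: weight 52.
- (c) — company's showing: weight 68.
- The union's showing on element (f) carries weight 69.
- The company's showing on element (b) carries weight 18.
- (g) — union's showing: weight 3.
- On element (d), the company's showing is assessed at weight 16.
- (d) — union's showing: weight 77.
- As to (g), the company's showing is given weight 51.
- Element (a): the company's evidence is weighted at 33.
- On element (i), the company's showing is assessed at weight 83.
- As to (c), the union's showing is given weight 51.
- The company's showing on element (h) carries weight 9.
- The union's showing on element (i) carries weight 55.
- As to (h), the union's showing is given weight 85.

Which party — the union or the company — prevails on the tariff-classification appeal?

— Issue I —
Stage I.1 (union, the balance of probabilities, weight exceeds 48): (a) net 83−33=50 > 48 — meets; (b) net 72−18=54 > 48 — meets.
  Stage I.1 carried; the burden shifts to the company.
Stage I.2 (company, a prima facie showing, weight exceeds 18): (c) net 68−51=17 ≤ 18 — fails.
  Not every element is met, so the company fails to carry Stage I.2.
So the union prevails on this issue.
— Issue II —
Stage II.1 (union, the preponderance of the evidence, weight exceeds 55): (d) net 77−16=61 > 55 — meets.
  The union carries Stage II.1; the company now bears the burden.
Stage II.2 (company, the preponderance of the evidence, weight exceeds 55): (e) 52 ≤ 55 — fails.
  The company does not carry Stage II.2.
The union prevails on this issue.
— Issue III —
Stage III.1 (union, a clear and cogent showing, weight is at least 69): (f) 69 ≥ 69 — meets.
  Stage III.1 carried; the burden shifts to the company.
Stage III.2 (company, a more-likely-than-not showing, weight is at least 51): (g) net 51−3=48 < 51 — fails.
  Stage III.2 not carried; the company fails its burden.
The union prevails on this issue.
Per-issue: Issue I → union; Issue II → union; Issue III → union. The union must prevail on every issue; overall, the union prevails.

union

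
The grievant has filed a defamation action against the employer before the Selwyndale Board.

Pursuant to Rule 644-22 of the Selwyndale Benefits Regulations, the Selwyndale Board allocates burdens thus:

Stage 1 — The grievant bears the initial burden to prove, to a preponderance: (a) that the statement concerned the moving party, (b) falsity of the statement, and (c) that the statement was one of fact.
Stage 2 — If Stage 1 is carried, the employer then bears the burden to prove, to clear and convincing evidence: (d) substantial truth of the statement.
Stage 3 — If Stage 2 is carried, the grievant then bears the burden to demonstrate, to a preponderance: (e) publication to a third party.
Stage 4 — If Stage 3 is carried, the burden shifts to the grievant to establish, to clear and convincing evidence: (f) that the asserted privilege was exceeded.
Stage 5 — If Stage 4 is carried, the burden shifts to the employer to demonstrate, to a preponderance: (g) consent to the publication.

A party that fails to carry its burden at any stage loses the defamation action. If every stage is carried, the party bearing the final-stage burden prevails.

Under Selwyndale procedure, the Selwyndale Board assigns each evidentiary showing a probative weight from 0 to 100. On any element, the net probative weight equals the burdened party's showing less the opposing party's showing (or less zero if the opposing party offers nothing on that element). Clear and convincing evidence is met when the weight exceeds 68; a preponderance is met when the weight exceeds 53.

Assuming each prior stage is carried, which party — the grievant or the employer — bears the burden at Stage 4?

Stage 4's rule assigns the burden to the grievant (to clear and convincing evidence).

grievant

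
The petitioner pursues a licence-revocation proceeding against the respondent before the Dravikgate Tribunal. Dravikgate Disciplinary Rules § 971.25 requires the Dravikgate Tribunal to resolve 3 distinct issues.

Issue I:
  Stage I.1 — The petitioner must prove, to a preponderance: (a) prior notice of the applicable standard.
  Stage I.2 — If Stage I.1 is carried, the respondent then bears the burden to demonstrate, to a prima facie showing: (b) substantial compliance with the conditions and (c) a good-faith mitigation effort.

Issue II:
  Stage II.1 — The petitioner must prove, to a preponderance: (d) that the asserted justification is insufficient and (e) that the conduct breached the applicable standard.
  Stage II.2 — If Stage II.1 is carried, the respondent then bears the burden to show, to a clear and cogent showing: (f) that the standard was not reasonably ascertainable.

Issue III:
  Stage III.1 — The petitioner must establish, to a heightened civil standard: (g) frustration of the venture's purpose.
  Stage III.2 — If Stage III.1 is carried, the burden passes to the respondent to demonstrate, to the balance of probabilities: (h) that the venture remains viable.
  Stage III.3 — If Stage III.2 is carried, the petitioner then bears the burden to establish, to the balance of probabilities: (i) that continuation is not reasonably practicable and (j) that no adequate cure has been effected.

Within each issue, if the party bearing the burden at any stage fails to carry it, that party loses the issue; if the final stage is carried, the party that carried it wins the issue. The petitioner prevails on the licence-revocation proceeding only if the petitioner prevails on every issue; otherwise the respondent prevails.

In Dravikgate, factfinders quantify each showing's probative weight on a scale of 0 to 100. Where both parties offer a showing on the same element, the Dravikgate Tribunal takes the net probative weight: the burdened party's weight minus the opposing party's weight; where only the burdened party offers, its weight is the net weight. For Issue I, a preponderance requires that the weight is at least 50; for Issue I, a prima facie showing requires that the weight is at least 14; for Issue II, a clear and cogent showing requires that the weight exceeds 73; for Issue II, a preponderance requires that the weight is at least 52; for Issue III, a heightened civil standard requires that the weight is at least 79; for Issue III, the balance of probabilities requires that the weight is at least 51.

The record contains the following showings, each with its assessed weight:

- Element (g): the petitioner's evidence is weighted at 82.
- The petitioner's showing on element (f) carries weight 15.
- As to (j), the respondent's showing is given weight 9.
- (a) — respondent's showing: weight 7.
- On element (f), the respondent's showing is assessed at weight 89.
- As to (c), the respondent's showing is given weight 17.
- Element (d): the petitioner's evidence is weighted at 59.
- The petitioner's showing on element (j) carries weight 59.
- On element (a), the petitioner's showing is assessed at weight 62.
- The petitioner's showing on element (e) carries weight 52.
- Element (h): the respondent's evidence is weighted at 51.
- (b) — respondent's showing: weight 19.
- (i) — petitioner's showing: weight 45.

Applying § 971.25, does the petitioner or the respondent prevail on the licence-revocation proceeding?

— Issue I —
Stage I.1 — burden on petitioner; standard: a preponderance (weight is at least 50).
    (a): 62 − 7 = 55 ≥ 50 [met]
  Stage I.1 carried; the burden shifts to the respondent.
Stage I.2 — burden on respondent; standard: a prima facie showing (weight is at least 14).
    (b): 19 ≥ 14 [met]
    (c): 17 ≥ 14 [met]
  The respondent carries the last stage.
With every stage satisfied, the respondent prevails on this issue.
— Issue II —
Stage II.1 (petitioner, a preponderance, weight is at least 52): (d) 59 ≥ 52 — meets; (e) 52 ≥ 52 — meets.
  The petitioner carries Stage II.1; the respondent now bears the burden.
Stage II.2 (respondent, a clear and cogent showing, weight exceeds 73): (f) net 89−15=74 > 73 — meets.
  The respondent carries the last stage.
All stages carried — the respondent prevails on this issue.
— Issue III —
Stage III.1 — burden on petitioner; standard: a heightened civil standard (weight is at least 79).
    (g): 82 ≥ 79 [met]
  The petitioner carries Stage III.1; the respondent now bears the burden.
Stage III.2 — burden on respondent; standard: the balance of probabilities (weight is at least 51).
    (h): 51 ≥ 51 [met]
  All elements met. The burden passes to the petitioner.
Stage III.3 — burden on petitioner; standard: the balance of probabilities (weight is at least 51).
    (i): 45 < 51 [not met]
    (j): 59 − 9 = 50 < 51 [not met]
  Not every element is met, so the petitioner fails to carry Stage III.3.
The respondent prevails on this issue.
Per-issue: Issue I → respondent; Issue II → respondent; Issue III → respondent. The petitioner must prevail on every issue; overall, the respondent prevails.

respondent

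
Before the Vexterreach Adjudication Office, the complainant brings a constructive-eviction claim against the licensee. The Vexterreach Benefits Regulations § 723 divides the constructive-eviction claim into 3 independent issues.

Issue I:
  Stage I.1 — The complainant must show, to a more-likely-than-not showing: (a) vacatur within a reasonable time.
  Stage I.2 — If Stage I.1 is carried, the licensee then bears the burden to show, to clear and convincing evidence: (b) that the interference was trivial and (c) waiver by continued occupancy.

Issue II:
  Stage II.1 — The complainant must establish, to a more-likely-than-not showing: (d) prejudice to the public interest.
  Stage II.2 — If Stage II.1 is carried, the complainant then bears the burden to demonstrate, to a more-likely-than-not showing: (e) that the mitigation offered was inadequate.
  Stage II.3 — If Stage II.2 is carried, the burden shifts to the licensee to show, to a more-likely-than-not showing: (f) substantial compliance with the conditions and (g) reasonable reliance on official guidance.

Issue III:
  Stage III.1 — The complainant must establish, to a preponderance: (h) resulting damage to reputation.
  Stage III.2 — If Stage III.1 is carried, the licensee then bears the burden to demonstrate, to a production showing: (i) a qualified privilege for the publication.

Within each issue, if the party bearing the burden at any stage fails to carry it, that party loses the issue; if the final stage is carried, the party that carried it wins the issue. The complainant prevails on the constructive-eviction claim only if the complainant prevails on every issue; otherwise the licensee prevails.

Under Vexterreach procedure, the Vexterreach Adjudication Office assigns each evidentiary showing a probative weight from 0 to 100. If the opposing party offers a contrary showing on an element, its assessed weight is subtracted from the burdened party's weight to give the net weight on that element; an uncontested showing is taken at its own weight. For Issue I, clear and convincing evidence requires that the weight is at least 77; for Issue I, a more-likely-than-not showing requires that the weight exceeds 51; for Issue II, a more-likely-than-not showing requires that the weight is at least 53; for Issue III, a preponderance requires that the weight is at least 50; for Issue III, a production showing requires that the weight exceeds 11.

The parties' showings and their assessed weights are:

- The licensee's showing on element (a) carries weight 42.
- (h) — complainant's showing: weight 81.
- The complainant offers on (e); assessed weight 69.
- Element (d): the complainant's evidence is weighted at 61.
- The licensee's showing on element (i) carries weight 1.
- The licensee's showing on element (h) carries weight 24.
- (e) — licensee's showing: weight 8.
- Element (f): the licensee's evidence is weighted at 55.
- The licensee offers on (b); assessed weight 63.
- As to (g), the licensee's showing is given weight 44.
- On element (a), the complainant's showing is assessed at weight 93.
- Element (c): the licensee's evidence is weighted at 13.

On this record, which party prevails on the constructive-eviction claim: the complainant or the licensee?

licensee

— Issue I —
At Stage I.1 the complainant must meet a more-likely-than-not showing (weight exceeds 51): on (a) the weight is 93 less the opposing 42 gives net 51, ≤ 51, so (a) does not meet the standard.
  Stage I.1 not carried; the complainant fails its burden.
So the licensee prevails on this issue.
— Issue II —
Stage II.1 (complainant, a more-likely-than-not showing, weight is at least 53): (d) 61 ≥ 53 — meets.
  All elements met. The complainant retains the burden for Stage II.2.
Stage II.2 (complainant, a more-likely-than-not showing, weight is at least 53): (e) net 69−8=61 ≥ 53 — meets.
  The complainant carries Stage II.2; the licensee now bears the burden.
Stage II.3 (licensee, a more-likely-than-not showing, weight is at least 53): (f) 55 ≥ 53 — meets; (g) 44 < 53 — fails.
  The licensee does not carry Stage II.3.
So the complainant prevails on this issue.
— Issue III —
Stage III.1 — burden on complainant; standard: a preponderance (weight is at least 50).
    (h): 81 − 24 = 57 ≥ 50 [met]
  All elements met. The burden passes to the licensee.
Stage III.2 — burden on licensee; standard: a production showing (weight exceeds 11).
    (i): 1 ≤ 11 [not met]
  The licensee does not carry Stage III.2.
The analysis ends at Stage III.2; the complainant prevails on this issue.
Per-issue: Issue I → licensee; Issue II → complainant; Issue III → complainant. The complainant must prevail on every issue; overall, the licensee prevails.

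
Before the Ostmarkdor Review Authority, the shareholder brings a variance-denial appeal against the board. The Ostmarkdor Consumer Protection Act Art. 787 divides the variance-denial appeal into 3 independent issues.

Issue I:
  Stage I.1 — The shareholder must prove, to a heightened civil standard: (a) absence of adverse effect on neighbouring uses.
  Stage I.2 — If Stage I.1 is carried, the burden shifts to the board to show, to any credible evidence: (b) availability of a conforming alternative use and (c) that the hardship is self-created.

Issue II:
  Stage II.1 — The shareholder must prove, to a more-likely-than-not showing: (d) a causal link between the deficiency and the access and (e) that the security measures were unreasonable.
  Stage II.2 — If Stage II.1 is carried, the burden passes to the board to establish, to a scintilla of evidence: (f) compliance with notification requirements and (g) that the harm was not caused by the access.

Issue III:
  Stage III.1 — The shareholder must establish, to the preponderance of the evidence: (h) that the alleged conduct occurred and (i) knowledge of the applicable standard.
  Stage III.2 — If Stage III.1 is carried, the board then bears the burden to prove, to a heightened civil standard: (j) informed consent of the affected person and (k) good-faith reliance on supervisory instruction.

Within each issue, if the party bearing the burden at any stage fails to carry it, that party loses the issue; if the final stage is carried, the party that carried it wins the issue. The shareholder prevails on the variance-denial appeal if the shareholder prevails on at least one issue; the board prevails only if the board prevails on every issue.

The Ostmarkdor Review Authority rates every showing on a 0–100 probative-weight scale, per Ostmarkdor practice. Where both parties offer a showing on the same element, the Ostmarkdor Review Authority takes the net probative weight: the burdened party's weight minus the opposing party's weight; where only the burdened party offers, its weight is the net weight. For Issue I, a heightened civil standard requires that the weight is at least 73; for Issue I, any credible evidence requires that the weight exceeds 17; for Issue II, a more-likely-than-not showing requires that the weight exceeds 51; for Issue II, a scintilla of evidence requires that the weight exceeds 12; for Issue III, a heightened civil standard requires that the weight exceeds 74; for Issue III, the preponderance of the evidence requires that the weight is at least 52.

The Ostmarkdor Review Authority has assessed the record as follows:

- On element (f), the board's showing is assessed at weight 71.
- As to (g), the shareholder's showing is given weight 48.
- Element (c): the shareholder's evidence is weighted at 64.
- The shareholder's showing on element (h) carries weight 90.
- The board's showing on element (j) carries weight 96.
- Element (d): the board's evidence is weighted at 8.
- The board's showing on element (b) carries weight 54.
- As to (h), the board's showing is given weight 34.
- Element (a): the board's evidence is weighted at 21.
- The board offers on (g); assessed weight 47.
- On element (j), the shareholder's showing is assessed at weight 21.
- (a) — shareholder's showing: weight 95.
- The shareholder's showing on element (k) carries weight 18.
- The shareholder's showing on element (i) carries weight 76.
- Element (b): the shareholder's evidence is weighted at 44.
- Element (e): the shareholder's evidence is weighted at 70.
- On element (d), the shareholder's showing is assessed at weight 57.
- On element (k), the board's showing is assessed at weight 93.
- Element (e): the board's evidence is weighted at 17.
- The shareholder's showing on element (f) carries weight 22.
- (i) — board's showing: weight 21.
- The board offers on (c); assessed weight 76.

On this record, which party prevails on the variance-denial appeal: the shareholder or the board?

shareholder

— Issue I —
Stage I.1 — burden on shareholder; standard: a heightened civil standard (weight is at least 73).
    (a): 95 − 21 = 74 ≥ 73 [met]
  The shareholder carries Stage I.1; the board now bears the burden.
Stage I.2 — burden on board; standard: any credible evidence (weight exceeds 17).
    (b): 54 − 44 = 10 ≤ 17 [not met]
    (c): 76 − 64 = 12 ≤ 17 [not met]
  Stage I.2 not carried; the board fails its burden.
So the shareholder prevails on this issue.
— Issue II —
Stage II.1 — burden on shareholder; standard: a more-likely-than-not showing (weight exceeds 51).
    (d): 57 − 8 = 49 ≤ 51 [not met]
    (e): 70 − 17 = 53 > 51 [met]
  Stage II.1 not carried; the shareholder fails its burden.
The analysis ends at Stage II.1; the board prevails on this issue.
— Issue III —
Stage III.1 — burden on shareholder; standard: the preponderance of the evidence (weight is at least 52).
    (h): 90 − 34 = 56 ≥ 52 [met]
    (i): 76 − 21 = 55 ≥ 52 [met]
  All elements met. The burden passes to the board.
Stage III.2 — burden on board; standard: a heightened civil standard (weight exceeds 74).
    (j): 96 − 21 = 75 > 74 [met]
    (k): 93 − 18 = 75 > 74 [met]
  Stage III.2 carried; the final stage is satisfied.
With every stage satisfied, the board prevails on this issue.
Per-issue: Issue I → shareholder; Issue II → board; Issue III → board. The shareholder must prevail on at least one issue; overall, the shareholder prevails.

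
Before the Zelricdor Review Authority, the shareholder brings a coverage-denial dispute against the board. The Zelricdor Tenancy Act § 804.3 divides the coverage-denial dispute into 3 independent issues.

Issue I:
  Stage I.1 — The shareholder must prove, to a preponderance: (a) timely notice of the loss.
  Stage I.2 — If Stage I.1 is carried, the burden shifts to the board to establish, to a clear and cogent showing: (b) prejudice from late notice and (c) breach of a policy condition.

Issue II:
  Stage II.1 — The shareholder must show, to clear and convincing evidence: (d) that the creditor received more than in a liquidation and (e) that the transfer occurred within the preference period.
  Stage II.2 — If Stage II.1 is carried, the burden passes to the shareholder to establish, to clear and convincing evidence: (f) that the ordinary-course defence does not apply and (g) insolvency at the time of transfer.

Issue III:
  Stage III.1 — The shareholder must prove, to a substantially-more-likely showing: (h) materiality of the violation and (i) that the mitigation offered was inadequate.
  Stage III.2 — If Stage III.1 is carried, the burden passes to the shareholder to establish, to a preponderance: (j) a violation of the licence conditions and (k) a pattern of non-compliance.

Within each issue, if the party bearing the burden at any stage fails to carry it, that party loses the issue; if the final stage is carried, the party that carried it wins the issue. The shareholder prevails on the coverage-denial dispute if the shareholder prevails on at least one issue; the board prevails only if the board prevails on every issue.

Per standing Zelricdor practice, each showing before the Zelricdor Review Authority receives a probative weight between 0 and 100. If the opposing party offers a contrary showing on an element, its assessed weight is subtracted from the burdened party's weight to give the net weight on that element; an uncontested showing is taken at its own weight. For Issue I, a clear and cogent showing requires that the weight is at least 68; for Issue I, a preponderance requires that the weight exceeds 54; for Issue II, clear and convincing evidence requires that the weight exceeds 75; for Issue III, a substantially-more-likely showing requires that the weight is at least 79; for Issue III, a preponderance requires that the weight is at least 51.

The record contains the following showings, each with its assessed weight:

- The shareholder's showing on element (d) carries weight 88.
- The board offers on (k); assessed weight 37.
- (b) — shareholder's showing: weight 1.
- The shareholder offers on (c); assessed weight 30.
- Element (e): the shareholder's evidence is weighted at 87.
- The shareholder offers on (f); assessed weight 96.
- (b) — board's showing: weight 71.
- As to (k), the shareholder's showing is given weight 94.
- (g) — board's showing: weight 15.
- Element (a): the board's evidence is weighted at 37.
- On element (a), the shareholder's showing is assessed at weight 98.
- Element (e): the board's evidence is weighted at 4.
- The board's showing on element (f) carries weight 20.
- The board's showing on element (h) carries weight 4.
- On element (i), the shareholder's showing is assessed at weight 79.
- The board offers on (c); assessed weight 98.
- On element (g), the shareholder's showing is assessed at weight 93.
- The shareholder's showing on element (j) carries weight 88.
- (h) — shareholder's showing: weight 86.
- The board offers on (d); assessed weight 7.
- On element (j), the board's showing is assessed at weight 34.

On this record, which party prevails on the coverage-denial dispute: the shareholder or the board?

— Issue I —
Stage I.1 (shareholder, a preponderance, weight exceeds 54): (a) net 98−37=61 > 54 — meets.
  All elements met. The burden passes to the board.
Stage I.2 (board, a clear and cogent showing, weight is at least 68): (b) net 71−1=70 ≥ 68 — meets; (c) net 98−30=68 ≥ 68 — meets.
  The board carries the last stage.
All stages carried — the board prevails on this issue.
— Issue II —
Stage II.1 (shareholder, clear and convincing evidence, weight exceeds 75): (d) net 88−7=81 > 75 — meets; (e) net 87−4=83 > 75 — meets.
  All elements met. The shareholder retains the burden for Stage II.2.
Stage II.2 (shareholder, clear and convincing evidence, weight exceeds 75): (f) net 96−20=76 > 75 — meets; (g) net 93−15=78 > 75 — meets.
  All elements met at the final stage.
Every stage carried; the shareholder prevails on this issue.
— Issue III —
Stage III.1 (shareholder, a substantially-more-likely showing, weight is at least 79): (h) net 86−4=82 ≥ 79 — meets; (i) 79 ≥ 79 — meets.
  All elements met. The shareholder retains the burden for Stage III.2.
Stage III.2 (shareholder, a preponderance, weight is at least 51): (j) net 88−34=54 ≥ 51 — meets; (k) net 94−37=57 ≥ 51 — meets.
  The shareholder carries the last stage.
Every stage carried; the shareholder prevails on this issue.
Per-issue: Issue I → board; Issue II → shareholder; Issue III → shareholder. The shareholder must prevail on at least one issue; overall, the shareholder prevails.

shareholder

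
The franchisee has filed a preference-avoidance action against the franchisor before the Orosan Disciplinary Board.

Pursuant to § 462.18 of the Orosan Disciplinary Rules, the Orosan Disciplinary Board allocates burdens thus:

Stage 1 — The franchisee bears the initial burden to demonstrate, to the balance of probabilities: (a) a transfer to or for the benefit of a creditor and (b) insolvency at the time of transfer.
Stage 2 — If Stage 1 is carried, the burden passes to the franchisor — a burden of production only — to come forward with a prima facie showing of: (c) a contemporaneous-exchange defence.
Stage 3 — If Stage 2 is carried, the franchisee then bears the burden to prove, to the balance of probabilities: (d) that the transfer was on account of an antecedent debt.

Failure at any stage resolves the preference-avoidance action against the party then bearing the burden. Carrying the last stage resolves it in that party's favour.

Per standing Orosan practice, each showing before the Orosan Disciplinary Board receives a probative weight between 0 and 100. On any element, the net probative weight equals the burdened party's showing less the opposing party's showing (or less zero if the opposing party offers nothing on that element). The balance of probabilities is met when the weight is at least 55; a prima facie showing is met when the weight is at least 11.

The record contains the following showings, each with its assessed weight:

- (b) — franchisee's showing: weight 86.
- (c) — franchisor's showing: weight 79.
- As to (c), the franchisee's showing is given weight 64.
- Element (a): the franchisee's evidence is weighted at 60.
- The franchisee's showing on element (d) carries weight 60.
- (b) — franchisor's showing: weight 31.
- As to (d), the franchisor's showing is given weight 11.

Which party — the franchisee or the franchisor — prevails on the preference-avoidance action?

franchisor

Stage 1 (franchisee, the balance of probabilities, weight is at least 55): (a) 60 ≥ 55 — meets; (b) net 86−31=55 ≥ 55 — meets.
  Stage 1 carried; the burden shifts to the franchisor.
Stage 2 (franchisor, a prima facie showing, weight is at least 11): (c) net 79−64=15 ≥ 11 — meets.
  Stage 2 is satisfied; the onus moves to the franchisee.
Stage 3 (franchisee, the balance of probabilities, weight is at least 55): (d) net 60−11=49 < 55 — fails.
  Not every element is met, so the franchisee fails to carry Stage 3.
The franchisor prevails.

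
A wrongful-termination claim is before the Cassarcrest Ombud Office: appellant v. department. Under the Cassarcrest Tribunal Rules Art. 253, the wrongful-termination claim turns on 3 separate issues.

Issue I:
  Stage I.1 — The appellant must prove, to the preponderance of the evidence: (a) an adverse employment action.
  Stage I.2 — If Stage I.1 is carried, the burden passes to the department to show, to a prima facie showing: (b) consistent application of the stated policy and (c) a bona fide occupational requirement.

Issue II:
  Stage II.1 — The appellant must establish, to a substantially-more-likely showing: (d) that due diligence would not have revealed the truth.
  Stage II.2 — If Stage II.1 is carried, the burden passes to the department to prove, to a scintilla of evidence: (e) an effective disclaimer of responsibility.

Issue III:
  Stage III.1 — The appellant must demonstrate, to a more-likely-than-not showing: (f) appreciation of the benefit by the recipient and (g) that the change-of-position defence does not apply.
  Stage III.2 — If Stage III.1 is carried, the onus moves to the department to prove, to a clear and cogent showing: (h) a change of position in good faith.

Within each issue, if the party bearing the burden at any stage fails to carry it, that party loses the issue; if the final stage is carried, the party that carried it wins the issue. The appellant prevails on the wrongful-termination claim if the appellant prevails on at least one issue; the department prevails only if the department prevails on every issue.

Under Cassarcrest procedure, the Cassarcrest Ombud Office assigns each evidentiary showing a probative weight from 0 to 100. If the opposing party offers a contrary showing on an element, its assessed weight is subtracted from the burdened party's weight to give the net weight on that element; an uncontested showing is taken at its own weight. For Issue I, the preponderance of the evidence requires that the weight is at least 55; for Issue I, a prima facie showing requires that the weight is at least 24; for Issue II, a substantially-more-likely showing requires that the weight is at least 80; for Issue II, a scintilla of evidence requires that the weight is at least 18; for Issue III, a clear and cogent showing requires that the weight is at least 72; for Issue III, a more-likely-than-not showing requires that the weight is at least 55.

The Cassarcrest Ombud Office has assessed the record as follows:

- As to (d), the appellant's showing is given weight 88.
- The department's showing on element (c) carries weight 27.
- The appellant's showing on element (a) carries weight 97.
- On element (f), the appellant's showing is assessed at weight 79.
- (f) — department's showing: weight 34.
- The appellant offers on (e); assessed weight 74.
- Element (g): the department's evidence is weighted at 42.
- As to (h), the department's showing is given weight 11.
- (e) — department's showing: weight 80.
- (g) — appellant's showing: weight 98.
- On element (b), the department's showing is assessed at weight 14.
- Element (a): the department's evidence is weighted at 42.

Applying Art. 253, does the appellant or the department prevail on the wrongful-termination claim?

— Issue I —
Stage I.1 (appellant, the preponderance of the evidence, weight is at least 55): (a) net 97−42=55 ≥ 55 — meets.
  All elements met. The burden passes to the department.
Stage I.2 (department, a prima facie showing, weight is at least 24): (b) 14 < 24 — fails; (c) 27 ≥ 24 — meets.
  Stage I.2 not carried; the department fails its burden.
The analysis ends at Stage I.2; the appellant prevails on this issue.
— Issue II —
Stage II.1 (appellant, a substantially-more-likely showing, weight is at least 80): (d) 88 ≥ 80 — meets.
  The appellant carries Stage II.1; the department now bears the burden.
Stage II.2 (department, a scintilla of evidence, weight is at least 18): (e) net 80−74=6 < 18 — fails.
  Stage II.2 not carried; the department fails its burden.
So the appellant prevails on this issue.
— Issue III —
At Stage III.1 the appellant must meet a more-likely-than-not showing (weight is at least 55): on (f) the weight is 79 less the opposing 34 gives net 45, which does not reach 55, so (f) does not meet the standard; on (g) the weight is 98 less the opposing 42 gives net 56, which does reach 55, so (g) meets the standard.
  The appellant does not carry Stage III.1.
The department prevails on this issue.
Per-issue: Issue I → appellant; Issue II → appellant; Issue III → department. The appellant must prevail on at least one issue; overall, the appellant prevails.

appellant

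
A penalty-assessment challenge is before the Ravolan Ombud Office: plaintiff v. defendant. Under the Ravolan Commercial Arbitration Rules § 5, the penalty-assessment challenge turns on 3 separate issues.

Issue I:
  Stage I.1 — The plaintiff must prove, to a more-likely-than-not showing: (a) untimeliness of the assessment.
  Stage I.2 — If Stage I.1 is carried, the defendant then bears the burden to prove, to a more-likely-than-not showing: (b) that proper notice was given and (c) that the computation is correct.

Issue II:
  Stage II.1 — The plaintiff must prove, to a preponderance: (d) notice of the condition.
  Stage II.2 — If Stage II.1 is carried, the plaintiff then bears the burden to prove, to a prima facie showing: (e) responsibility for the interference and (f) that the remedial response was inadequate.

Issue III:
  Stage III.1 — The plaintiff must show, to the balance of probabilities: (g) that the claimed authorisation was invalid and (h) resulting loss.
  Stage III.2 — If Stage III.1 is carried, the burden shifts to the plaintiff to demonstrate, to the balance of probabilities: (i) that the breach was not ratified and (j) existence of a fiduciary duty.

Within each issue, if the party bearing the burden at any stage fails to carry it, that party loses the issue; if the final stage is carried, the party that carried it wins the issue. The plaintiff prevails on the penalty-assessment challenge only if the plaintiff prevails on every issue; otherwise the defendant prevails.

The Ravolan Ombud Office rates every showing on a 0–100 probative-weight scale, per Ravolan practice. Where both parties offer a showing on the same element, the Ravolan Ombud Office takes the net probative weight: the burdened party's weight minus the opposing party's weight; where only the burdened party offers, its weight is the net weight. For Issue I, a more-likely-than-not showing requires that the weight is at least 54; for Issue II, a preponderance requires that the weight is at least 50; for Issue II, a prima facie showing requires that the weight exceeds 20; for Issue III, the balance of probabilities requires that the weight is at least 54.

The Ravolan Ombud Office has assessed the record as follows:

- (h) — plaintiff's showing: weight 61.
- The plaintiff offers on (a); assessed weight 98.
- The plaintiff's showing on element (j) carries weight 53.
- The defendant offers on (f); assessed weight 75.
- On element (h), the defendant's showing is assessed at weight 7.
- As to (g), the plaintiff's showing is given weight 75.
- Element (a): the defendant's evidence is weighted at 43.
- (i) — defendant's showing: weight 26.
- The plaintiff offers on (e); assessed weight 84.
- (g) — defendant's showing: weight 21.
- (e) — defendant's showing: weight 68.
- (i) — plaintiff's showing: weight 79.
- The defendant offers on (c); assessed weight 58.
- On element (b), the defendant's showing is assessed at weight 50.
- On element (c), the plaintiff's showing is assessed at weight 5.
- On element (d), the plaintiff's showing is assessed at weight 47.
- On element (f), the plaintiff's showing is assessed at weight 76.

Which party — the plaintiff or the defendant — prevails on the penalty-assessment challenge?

— Issue I —
At Stage I.1 the plaintiff must meet a more-likely-than-not showing (weight is at least 54): on (a) the weight is 98 less the opposing 43 gives net 55, which does reach 54, so (a) meets the standard.
  Stage I.1 carried; the burden shifts to the defendant.
At Stage I.2 the defendant must meet a more-likely-than-not showing (weight is at least 54): on (b) the weight is 50, < 54, so (b) does not meet the standard; on (c) the weight is 58 less the opposing 5 gives net 53, which does not reach 54, so (c) does not meet the standard.
  Not every element is met, so the defendant fails to carry Stage I.2.
So the plaintiff prevails on this issue.
— Issue II —
Stage II.1 — burden on plaintiff; standard: a preponderance (weight is at least 50).
    (d): 47 < 50 [not met]
  Not every element is met, so the plaintiff fails to carry Stage II.1.
The analysis ends at Stage II.1; the defendant prevails on this issue.
— Issue III —
Stage III.1 (plaintiff, the balance of probabilities, weight is at least 54): (g) net 75−21=54 ≥ 54 — meets; (h) net 61−7=54 ≥ 54 — meets.
  All elements met. The plaintiff retains the burden for Stage III.2.
Stage III.2 (plaintiff, the balance of probabilities, weight is at least 54): (i) net 79−26=53 < 54 — fails; (j) 53 < 54 — fails.
  The plaintiff does not carry Stage III.2.
So the defendant prevails on this issue.
Per-issue: Issue I → plaintiff; Issue II → defendant; Issue III → defendant. The plaintiff must prevail on every issue; overall, the defendant prevails.

defendant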